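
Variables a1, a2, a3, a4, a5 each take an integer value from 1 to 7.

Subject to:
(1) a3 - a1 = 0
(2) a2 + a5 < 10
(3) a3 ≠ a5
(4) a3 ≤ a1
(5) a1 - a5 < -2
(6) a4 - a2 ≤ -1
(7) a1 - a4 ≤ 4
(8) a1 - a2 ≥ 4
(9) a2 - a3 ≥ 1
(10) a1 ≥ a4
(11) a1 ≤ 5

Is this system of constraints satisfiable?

Unsatisfiable

Constraints 6, 7, and 8 give a1 − a2 ≥ 4, a2 − a4 ≥ 1, a4 − a1 ≥ -4.
Adding all 3 inequalities: the left sides telescope to 0, and the right sides sum to 4 + 1 + (-4) = 1. So 0 ≥ 1, which is false.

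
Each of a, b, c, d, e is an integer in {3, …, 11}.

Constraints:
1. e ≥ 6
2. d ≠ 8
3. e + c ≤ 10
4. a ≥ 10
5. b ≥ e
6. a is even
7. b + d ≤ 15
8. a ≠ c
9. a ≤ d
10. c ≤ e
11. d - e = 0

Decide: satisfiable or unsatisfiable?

From constraints 1 and 5: b ≥ e ≥ 6. From constraints 4 and 9: d ≥ a ≥ 10. Hence b + d ≥ 16. But constraint 7 requires b + d ≤ 15, and 15 < 16. Contradiction.

Unsatisfiable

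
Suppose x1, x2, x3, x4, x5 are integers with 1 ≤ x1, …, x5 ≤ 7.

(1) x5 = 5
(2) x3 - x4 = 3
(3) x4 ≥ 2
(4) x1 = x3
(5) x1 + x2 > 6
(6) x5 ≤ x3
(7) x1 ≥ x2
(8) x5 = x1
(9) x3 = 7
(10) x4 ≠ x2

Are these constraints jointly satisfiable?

Constraint 1 fixes x5 = 5 and constraint 9 fixes x3 = 7. Constraints 4 and 8 give x5 = x1 = x3, so x5 = x3. But 5 ≠ 7 — contradiction.

Unsatisfiable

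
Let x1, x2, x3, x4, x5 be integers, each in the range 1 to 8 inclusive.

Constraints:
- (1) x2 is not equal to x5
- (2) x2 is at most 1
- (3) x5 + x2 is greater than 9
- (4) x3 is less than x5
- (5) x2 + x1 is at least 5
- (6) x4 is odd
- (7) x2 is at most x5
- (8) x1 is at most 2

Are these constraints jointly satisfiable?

From constraint 2: x2 ≤ 1. From constraint 8: x1 ≤ 2. Hence x2 + x1 ≤ 3. But constraint 5 requires x2 + x1 ≥ 5, and 5 > 3. Contradiction.

Unsatisfiable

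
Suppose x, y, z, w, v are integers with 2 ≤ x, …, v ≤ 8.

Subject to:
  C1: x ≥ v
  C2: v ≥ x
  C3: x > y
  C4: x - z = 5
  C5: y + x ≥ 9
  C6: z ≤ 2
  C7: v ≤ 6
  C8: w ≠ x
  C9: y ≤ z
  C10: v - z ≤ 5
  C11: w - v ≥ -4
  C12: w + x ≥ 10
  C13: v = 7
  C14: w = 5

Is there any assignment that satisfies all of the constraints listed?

From constraints 6 and 9: y ≤ z ≤ 2. From constraints 2 and 7: x ≤ v ≤ 6. Hence y + x ≤ 8. But constraint 5 requires y + x ≥ 9, and 9 > 8. Contradiction.

Unsatisfiable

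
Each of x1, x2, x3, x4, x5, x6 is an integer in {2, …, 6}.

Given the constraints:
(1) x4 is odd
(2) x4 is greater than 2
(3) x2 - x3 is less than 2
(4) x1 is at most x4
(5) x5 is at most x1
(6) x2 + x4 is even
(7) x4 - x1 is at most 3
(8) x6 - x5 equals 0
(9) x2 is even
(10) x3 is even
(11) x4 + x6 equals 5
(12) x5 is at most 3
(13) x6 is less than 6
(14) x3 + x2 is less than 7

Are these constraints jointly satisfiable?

Unsatisfiable

Constraint 9 makes x2 even and constraint 1 makes x4 odd, so x2 + x4 must be odd. Constraint 6 says x2 + x4 is even — contradiction.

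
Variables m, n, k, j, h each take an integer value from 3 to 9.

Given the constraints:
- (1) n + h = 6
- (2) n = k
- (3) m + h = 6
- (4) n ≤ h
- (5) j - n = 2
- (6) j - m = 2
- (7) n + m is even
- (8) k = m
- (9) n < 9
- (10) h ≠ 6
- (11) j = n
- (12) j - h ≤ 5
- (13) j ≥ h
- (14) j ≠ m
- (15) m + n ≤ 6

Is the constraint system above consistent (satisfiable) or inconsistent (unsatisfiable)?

Unsatisfiable

From constraints 2, 8, and 11, j = n = k = m, so j = m. But constraint 14 says j ≠ m. Contradiction.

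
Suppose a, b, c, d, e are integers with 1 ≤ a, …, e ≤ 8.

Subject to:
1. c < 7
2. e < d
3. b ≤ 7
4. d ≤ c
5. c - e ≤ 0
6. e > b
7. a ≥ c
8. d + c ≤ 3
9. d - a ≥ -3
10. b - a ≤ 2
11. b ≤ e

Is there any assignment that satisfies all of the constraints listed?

Constraints 2, 4, and 5 give d ≤ c, c ≤ e, e < d. Chaining: d ≤ c ≤ e < d, which forces d < d — impossible.

Unsatisfiable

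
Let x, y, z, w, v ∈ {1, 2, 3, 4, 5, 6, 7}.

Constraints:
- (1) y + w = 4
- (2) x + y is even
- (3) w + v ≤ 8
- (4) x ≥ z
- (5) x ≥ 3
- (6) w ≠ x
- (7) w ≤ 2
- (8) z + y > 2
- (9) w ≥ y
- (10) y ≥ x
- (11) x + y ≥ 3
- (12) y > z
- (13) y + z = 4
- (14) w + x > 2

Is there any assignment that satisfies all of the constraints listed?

Unsatisfiable

From constraints 5 and 10: y ≥ x and x ≥ 3, so y ≥ 3. From constraints 7 and 9: y ≤ w and w ≤ 2, so y ≤ 2. But 2 < 3, so no value of y works.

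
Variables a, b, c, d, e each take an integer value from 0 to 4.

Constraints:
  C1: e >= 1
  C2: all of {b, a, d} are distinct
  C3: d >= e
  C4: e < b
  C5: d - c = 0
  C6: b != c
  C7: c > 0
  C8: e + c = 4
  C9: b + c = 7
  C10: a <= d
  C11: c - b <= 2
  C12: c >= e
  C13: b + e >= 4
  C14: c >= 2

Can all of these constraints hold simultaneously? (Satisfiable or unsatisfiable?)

The assignment a = 0, b = 4, c = 3, d = 3, e = 1 works:
  constraint 5 holds since d - c = 0.
  constraint 8 holds since e + c = 4.
  constraint 9 holds since b + c = 7.
The rest check out directly.

Satisfiable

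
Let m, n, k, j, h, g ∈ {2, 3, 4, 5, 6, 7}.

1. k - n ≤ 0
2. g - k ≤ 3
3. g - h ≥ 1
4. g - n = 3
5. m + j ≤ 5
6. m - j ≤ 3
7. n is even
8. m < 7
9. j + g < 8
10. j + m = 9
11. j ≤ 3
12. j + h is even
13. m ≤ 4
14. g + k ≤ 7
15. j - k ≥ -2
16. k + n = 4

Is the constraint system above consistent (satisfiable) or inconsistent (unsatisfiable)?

From constraint 11: j ≤ 3. From constraint 13: m ≤ 4. Hence j + m ≤ 7. But constraint 10 requires j + m = 9, and 9 > 7. Contradiction.

Unsatisfiable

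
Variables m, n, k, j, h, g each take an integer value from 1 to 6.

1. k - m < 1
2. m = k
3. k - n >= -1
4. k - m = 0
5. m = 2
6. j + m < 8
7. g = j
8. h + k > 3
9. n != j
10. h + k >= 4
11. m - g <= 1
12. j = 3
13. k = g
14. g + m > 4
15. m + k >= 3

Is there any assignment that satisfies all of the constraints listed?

Unsatisfiable

Constraint 5 fixes m = 2 and constraint 12 fixes j = 3. Constraints 2, 7, and 13 give m = k = g = j, so m = j. But 2 ≠ 3 — contradiction.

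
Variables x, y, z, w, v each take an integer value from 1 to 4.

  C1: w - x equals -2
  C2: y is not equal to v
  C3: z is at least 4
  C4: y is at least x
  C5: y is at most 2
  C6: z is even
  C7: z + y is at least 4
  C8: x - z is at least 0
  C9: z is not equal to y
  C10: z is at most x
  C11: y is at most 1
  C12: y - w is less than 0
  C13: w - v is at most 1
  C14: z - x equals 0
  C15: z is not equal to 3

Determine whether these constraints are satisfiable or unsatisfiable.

Unsatisfiable

From constraints 3 and 10: x ≥ z and z ≥ 4, so x ≥ 4. From constraints 4 and 11: x ≤ y and y ≤ 1, so x ≤ 1. But 1 < 4, so no value of x works.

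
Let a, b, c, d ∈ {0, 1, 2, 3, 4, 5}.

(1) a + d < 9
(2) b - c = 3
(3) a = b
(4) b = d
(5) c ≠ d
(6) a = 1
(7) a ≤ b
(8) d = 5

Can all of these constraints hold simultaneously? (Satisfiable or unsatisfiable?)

Constraint 6 fixes a = 1 and constraint 8 fixes d = 5. Constraints 3 and 4 give a = b = d, so a = d. But 1 ≠ 5 — contradiction.

Unsatisfiable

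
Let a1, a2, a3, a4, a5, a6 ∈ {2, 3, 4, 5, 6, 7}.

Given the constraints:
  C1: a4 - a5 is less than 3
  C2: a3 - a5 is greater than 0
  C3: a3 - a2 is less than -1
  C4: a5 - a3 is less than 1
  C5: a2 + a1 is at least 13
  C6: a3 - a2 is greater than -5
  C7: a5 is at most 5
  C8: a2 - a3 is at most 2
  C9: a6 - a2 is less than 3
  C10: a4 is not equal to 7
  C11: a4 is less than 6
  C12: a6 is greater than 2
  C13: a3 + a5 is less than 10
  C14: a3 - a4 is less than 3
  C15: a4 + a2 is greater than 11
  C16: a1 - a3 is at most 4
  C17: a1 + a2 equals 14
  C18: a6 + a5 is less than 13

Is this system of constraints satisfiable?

Satisfiable

Setting (a1, a2, a3, a4, a5, a6) = (7, 7, 5, 5, 3, 7) satisfies everything: constraint 1: a4 - a5 = 2; constraint 2: a3 - a5 = 2; constraint 3: a3 - a2 = -2, and the others follow.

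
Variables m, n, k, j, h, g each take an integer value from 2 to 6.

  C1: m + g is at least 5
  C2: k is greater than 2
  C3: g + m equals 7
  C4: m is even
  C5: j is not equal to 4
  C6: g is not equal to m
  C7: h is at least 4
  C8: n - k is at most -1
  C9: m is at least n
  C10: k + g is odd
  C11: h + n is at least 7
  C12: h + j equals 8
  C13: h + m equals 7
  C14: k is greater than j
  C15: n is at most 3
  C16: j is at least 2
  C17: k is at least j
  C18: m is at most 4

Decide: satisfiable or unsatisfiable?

Satisfiable

The assignment m = 2, n = 2, k = 6, j = 3, h = 5, g = 5 works:
  constraint 1 holds since m + g = 7.
  constraint 3 holds since g + m = 7.
The rest check out directly.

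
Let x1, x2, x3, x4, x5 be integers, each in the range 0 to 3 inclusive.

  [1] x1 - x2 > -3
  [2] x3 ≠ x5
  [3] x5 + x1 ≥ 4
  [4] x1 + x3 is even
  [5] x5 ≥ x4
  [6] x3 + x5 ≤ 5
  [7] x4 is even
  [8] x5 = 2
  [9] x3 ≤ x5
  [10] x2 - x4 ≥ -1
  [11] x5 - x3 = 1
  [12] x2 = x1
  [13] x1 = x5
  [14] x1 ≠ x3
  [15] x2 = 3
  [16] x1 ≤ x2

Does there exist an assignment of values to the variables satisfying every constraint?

Constraint 15 fixes x2 = 3 and constraint 8 fixes x5 = 2. Constraints 12 and 13 give x2 = x1 = x5, so x2 = x5. But 3 ≠ 2 — contradiction.

Unsatisfiable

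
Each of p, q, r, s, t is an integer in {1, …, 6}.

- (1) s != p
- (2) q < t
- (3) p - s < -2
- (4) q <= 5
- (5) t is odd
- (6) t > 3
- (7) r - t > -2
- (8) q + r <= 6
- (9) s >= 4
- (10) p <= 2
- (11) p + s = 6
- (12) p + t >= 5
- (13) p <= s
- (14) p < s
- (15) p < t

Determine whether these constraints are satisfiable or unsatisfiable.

Satisfiable

The assignment p = 1, q = 1, r = 5, s = 5, t = 5 works:
  constraint 3 holds since p - s = -4.
  constraint 7 holds since r - t = 0.
The rest check out directly.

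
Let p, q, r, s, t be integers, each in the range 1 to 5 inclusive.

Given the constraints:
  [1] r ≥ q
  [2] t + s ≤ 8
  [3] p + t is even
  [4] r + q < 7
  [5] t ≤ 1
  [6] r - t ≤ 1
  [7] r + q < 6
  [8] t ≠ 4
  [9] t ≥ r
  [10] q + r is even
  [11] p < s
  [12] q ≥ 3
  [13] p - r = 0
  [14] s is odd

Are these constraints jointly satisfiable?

Unsatisfiable

From constraints 1 and 12: r ≥ q and q ≥ 3, so r ≥ 3. From constraints 5 and 9: r ≤ t and t ≤ 1, so r ≤ 1. But 1 < 3, so no value of r works.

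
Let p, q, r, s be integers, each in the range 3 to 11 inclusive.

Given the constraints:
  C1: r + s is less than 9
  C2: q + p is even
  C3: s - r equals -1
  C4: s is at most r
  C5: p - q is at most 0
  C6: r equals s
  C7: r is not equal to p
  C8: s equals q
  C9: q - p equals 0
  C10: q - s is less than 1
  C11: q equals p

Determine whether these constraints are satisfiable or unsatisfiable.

Unsatisfiable

From constraints 6, 8, and 11, r = s = q = p, so r = p. But constraint 7 says r ≠ p. Contradiction.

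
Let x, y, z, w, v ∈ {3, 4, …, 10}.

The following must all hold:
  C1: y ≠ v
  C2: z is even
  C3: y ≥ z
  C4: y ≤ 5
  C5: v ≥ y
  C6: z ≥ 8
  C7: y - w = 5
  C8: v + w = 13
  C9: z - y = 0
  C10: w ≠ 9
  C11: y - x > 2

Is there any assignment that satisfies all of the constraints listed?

Unsatisfiable

From constraint 6: z ≥ 8. From constraints 3 and 4: z ≤ y and y ≤ 5, so z ≤ 5. But 5 < 8, so no value of z works.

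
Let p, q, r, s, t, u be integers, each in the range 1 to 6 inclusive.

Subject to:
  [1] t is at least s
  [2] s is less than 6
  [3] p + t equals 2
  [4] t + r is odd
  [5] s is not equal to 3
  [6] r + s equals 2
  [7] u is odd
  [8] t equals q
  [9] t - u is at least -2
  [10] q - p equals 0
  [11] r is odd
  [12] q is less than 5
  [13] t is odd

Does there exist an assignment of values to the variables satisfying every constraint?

Constraint 13 makes t odd and constraint 11 makes r odd, so t + r must be even. Constraint 4 says t + r is odd — contradiction.

Unsatisfiable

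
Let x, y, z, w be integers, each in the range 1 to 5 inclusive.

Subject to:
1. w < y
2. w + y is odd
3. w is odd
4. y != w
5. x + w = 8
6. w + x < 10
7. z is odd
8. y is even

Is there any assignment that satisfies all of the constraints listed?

Satisfiable

Take x = 5, y = 4, z = 5, w = 3. Then constraint 2: w + y = 7 is odd; constraint 5: x + w = 8; constraint 6: w + x = 8, and every other listed constraint is also met.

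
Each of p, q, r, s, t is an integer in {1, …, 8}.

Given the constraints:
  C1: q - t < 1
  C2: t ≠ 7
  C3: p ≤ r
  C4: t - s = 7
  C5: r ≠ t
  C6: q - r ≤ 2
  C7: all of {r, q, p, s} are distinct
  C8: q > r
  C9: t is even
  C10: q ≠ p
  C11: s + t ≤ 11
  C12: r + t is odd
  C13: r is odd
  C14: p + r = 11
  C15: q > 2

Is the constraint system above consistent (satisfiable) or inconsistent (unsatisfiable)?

Satisfiable

Try p = 4, q = 8, r = 7, s = 1, t = 8.
Check constraint 1: q - t = 0; constraint 4: t - s = 7. The remaining constraints are straightforward to verify.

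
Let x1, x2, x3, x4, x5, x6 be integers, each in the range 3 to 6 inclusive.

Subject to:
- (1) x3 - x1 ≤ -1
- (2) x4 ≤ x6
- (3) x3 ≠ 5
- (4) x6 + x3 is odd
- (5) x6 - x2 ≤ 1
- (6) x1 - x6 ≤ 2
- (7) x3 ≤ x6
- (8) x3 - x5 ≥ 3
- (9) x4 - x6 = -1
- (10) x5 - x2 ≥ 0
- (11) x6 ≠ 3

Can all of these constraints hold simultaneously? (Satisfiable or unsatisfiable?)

Unsatisfiable

Constraints 1, 5, 6, 8, and 10 give x5 − x2 ≥ 0, x2 − x6 ≥ -1, x6 − x1 ≥ -2, x1 − x3 ≥ 1, x3 − x5 ≥ 3.
Adding all 5 inequalities: the left sides telescope to 0, and the right sides sum to 0 + (-1) + (-2) + 1 + 3 = 1. So 0 ≥ 1, which is false.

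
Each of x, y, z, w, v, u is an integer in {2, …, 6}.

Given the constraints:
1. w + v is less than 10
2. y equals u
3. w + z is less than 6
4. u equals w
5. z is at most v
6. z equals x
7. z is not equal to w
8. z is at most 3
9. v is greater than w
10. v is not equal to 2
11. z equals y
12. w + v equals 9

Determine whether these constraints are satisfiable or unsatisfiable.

Unsatisfiable

From constraints 2, 4, and 11, z = y = u = w, so z = w. But constraint 7 says z ≠ w. Contradiction.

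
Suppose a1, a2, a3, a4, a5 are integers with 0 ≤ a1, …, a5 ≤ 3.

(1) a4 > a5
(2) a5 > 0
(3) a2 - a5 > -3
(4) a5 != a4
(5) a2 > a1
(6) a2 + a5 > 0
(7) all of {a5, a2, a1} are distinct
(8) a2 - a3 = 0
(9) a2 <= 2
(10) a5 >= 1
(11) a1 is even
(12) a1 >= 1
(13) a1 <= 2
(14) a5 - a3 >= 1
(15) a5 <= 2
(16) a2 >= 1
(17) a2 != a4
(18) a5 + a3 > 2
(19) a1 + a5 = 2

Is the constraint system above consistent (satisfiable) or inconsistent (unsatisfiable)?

Unsatisfiable

Constraints 9, 10, 12, 13, 15, and 16 confine each of a5, a2, a1 to the 2 values {1, 2}.
Constraint 7 requires all 3 of them to be distinct, but only 2 values are available — impossible by the pigeonhole principle.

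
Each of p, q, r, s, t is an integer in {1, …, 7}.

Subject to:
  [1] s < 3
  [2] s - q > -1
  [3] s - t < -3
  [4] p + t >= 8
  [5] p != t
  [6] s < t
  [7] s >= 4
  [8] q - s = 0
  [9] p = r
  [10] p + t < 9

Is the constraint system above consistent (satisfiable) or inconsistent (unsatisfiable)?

Unsatisfiable

From constraint 7: s ≥ 4. From constraint 1: s ≤ 2. But 2 < 4, so no value of s works.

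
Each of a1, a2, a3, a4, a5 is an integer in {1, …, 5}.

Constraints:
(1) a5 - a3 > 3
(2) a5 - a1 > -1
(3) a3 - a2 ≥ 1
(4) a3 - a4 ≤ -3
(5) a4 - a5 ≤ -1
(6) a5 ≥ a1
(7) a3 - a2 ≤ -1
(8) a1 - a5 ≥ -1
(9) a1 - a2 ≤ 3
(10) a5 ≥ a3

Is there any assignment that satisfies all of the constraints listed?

Constraints 3, 4, 5, 8, and 9 give a2 − a1 ≥ -3, a1 − a5 ≥ -1, a5 − a4 ≥ 1, a4 − a3 ≥ 3, a3 − a2 ≥ 1.
Adding all 5 inequalities: the left sides telescope to 0, and the right sides sum to (-3) + (-1) + 1 + 3 + 1 = 1. So 0 ≥ 1, which is false.

Unsatisfiable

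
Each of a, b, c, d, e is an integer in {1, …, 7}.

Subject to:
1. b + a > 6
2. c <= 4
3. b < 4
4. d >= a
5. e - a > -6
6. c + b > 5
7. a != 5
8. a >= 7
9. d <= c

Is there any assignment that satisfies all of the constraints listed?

Unsatisfiable

From constraints 4 and 8: d ≥ a and a ≥ 7, so d ≥ 7. From constraints 2 and 9: d ≤ c and c ≤ 4, so d ≤ 4. But 4 < 7, so no value of d works.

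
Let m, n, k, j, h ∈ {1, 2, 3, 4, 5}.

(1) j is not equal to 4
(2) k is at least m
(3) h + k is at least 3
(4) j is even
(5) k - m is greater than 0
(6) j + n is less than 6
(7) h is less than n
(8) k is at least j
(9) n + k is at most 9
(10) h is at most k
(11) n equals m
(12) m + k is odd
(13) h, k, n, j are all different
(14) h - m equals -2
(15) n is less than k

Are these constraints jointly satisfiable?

Try m = 3, n = 3, k = 4, j = 2, h = 1.
Check constraint 3: h + k = 5; constraint 5: k - m = 1; constraint 6: j + n = 5. The remaining constraints are straightforward to verify.

Satisfiable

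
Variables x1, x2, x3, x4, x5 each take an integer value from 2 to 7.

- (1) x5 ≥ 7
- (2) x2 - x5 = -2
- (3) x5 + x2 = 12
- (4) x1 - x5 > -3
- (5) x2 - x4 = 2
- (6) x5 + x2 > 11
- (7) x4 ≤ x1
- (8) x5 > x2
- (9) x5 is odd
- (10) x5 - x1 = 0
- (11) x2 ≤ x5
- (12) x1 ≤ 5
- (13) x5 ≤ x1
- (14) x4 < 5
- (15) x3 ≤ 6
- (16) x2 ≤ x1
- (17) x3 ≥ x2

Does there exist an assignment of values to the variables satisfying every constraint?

Unsatisfiable

From constraints 12 and 13: x5 ≤ x1 ≤ 5. From constraints 15 and 17: x2 ≤ x3 ≤ 6. Hence x5 + x2 ≤ 11. But constraint 3 requires x5 + x2 = 12, and 12 > 11. Contradiction.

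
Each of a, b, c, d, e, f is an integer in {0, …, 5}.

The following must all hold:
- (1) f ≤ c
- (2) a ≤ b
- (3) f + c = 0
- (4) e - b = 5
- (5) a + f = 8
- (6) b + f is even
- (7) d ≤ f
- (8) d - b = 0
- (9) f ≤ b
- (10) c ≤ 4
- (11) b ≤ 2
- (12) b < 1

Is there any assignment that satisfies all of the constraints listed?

From constraints 2 and 11: a ≤ b ≤ 2. From constraints 1 and 10: f ≤ c ≤ 4. Hence a + f ≤ 6. But constraint 5 requires a + f = 8, and 8 > 6. Contradiction.

Unsatisfiable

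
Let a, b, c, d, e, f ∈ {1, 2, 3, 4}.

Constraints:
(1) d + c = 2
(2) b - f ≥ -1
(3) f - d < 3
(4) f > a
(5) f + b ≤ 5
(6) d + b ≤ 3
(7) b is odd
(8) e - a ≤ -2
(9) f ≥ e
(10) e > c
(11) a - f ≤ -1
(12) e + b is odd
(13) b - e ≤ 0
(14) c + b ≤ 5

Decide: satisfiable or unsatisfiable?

Unsatisfiable

Constraints 2, 8, 11, and 13 give b − f ≥ -1, f − a ≥ 1, a − e ≥ 2, e − b ≥ 0.
Adding all 4 inequalities: the left sides telescope to 0, and the right sides sum to (-1) + 1 + 2 + 0 = 2. So 0 ≥ 2, which is false.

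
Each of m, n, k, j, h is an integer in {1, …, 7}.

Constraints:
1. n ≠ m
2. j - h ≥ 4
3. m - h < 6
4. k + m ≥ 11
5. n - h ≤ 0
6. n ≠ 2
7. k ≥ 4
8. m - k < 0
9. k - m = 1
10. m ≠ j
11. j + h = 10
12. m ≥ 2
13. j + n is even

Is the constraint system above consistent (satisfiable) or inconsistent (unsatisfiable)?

The assignment m = 6, n = 1, k = 7, j = 7, h = 3 works:
  constraint 2 holds since j - h = 4.
  constraint 3 holds since m - h = 3.
  constraint 4 holds since k + m = 13.
The rest check out directly.

Satisfiable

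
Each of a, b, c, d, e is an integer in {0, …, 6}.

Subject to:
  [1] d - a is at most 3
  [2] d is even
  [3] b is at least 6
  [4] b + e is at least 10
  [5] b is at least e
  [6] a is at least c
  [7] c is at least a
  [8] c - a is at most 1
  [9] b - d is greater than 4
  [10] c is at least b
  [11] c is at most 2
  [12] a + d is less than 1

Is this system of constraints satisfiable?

Unsatisfiable

From constraint 3: b ≥ 6. From constraints 10 and 11: b ≤ c and c ≤ 2, so b ≤ 2. But 2 < 6, so no value of b works.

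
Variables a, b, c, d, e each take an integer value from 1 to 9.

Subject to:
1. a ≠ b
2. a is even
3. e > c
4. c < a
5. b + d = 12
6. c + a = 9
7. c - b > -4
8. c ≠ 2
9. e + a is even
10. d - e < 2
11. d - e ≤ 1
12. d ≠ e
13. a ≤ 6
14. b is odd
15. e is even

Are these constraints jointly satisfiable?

Satisfiable

Take a = 6, b = 5, c = 3, d = 7, e = 8. Then constraint 5: b + d = 12; constraint 6: c + a = 9, and every other listed constraint is also met.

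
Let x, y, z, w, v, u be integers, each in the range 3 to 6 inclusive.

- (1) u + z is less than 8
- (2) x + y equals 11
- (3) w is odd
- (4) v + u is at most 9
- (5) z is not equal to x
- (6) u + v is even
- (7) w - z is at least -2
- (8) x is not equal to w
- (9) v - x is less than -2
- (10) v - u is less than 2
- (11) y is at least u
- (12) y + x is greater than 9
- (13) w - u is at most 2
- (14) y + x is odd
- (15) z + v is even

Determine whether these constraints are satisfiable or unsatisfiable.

Try x = 6, y = 5, z = 3, w = 3, v = 3, u = 3.
Check constraint 1: u + z = 6; constraint 2: x + y = 11; constraint 4: v + u = 6. The remaining constraints are straightforward to verify.

Satisfiable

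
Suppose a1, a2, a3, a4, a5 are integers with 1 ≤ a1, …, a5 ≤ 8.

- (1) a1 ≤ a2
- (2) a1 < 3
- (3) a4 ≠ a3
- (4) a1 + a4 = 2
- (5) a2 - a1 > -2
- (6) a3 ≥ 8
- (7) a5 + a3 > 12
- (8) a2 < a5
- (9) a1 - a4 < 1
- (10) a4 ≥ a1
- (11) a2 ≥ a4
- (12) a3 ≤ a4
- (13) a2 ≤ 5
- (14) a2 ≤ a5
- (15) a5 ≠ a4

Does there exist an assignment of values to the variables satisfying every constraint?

Unsatisfiable

From constraints 6 and 12: a4 ≥ a3 and a3 ≥ 8, so a4 ≥ 8. From constraints 11 and 13: a4 ≤ a2 and a2 ≤ 5, so a4 ≤ 5. But 5 < 8, so no value of a4 works.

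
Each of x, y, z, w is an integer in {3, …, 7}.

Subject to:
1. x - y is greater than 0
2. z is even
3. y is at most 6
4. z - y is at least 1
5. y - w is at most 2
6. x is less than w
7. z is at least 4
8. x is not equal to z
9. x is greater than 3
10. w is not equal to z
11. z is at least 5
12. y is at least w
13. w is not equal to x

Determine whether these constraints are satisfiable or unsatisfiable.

Unsatisfiable

Constraints 1, 6, and 12 give y < x, x < w, w ≤ y. Chaining: y < x < w ≤ y, which forces y < y — impossible.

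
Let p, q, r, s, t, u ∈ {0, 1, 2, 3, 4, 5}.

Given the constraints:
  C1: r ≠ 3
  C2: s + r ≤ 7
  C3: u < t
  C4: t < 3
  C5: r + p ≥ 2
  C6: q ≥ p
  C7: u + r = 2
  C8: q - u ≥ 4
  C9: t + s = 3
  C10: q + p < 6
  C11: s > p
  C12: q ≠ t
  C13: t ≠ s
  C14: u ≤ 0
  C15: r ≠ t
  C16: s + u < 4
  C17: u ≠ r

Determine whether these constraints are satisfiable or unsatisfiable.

Satisfiable

Try p = 1, q = 4, r = 2, s = 2, t = 1, u = 0.
Check constraint 2: s + r = 4; constraint 5: r + p = 3; constraint 7: u + r = 2. The remaining constraints are straightforward to verify.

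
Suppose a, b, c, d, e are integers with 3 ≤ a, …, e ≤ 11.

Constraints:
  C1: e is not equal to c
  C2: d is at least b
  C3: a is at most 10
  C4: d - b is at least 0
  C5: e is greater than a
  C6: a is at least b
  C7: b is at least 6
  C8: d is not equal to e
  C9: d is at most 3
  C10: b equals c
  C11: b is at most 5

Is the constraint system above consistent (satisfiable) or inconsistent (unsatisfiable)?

From constraints 2 and 7: d ≥ b and b ≥ 6, so d ≥ 6. From constraint 9: d ≤ 3. But 3 < 6, so no value of d works.

Unsatisfiable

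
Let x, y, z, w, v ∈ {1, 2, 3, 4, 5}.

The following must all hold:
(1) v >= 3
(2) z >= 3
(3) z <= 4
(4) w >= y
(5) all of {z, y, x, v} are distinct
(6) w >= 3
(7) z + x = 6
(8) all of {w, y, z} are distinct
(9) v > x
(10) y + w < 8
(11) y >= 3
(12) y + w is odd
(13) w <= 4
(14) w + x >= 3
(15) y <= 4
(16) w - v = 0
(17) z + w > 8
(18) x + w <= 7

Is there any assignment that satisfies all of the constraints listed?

Constraints 2, 3, 6, 11, 13, and 15 confine each of w, y, z to the 2 values {3, 4}.
Constraint 8 requires all 3 of them to be distinct, but only 2 values are available — impossible by the pigeonhole principle.

Unsatisfiable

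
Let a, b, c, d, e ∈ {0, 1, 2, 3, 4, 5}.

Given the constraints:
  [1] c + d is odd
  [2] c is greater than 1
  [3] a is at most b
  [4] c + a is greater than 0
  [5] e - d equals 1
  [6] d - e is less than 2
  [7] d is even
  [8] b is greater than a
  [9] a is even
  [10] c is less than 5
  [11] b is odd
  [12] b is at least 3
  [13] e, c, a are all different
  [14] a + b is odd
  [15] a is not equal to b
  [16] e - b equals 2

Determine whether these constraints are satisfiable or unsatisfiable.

The assignment a = 0, b = 3, c = 3, d = 4, e = 5 works:
  constraint 4 holds since c + a = 3.
  constraint 5 holds since e - d = 1.
The rest check out directly.

Satisfiable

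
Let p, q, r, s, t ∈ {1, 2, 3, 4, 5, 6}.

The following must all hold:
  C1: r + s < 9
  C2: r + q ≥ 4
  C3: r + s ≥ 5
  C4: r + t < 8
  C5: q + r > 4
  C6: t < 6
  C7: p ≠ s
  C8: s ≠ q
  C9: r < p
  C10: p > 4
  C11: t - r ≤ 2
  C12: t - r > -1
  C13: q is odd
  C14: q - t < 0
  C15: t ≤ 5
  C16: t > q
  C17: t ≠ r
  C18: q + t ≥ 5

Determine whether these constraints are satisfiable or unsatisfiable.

Take p = 5, q = 3, r = 2, s = 6, t = 4. Then constraint 1: r + s = 8; constraint 2: r + q = 5, and every other listed constraint is also met.

Satisfiable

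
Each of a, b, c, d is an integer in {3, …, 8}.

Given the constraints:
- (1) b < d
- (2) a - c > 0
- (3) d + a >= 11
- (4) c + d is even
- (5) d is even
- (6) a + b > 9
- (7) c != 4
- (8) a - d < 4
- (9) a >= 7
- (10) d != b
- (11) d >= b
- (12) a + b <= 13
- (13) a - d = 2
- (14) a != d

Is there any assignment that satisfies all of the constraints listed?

Take a = 8, b = 3, c = 6, d = 6. Then constraint 2: a - c = 2; constraint 3: d + a = 14, and every other listed constraint is also met.

Satisfiable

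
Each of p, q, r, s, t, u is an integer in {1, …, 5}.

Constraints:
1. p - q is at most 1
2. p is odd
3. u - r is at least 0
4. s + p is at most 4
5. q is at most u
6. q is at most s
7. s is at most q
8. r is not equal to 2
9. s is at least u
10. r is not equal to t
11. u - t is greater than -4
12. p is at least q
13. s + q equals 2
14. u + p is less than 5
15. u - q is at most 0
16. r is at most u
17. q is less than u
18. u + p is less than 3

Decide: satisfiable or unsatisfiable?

Unsatisfiable

Constraints 7, 9, and 17 give q < u, u ≤ s, s ≤ q. Chaining: q < u ≤ s ≤ q, which forces q < q — impossible.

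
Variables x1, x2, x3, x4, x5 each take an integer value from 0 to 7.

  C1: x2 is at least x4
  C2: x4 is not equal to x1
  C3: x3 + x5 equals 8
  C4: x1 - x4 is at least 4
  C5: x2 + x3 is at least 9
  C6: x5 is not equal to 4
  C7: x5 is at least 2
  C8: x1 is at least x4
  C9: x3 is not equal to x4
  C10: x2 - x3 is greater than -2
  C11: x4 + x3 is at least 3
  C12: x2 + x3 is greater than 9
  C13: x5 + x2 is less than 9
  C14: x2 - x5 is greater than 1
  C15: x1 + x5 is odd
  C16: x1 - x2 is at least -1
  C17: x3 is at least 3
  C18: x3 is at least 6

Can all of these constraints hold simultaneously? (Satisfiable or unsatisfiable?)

The assignment x1 = 7, x2 = 5, x3 = 6, x4 = 0, x5 = 2 works:
  constraint 3 holds since x3 + x5 = 8.
  constraint 4 holds since x1 - x4 = 7.
The rest check out directly.

Satisfiable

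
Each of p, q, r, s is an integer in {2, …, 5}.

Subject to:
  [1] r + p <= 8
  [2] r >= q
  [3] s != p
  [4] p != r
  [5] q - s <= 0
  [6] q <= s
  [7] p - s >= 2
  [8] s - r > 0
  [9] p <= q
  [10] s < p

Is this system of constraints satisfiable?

Unsatisfiable

Constraints 2, 8, 9, and 10 give p ≤ q, q ≤ r, r < s, s < p. Chaining: p ≤ q ≤ r < s < p, which forces p < p — impossible.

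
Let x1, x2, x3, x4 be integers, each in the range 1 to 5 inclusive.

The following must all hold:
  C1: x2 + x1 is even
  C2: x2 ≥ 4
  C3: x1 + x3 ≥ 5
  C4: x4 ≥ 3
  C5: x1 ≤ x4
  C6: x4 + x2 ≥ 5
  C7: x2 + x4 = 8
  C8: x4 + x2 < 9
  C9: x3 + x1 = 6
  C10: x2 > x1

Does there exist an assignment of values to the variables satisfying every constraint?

Take x1 = 2, x2 = 4, x3 = 4, x4 = 4. Then constraint 3: x1 + x3 = 6; constraint 6: x4 + x2 = 8; constraint 7: x2 + x4 = 8, and every other listed constraint is also met.

Satisfiable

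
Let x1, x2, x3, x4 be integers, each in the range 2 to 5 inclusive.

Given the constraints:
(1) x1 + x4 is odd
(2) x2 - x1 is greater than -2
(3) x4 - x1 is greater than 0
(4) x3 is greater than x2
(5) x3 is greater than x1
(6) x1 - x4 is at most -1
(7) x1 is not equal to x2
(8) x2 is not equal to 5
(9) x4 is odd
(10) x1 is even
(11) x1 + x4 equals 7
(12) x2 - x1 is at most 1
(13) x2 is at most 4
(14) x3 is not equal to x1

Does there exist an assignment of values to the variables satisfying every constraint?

Try x1 = 2, x2 = 3, x3 = 5, x4 = 5.
Check constraint 2: x2 - x1 = 1; constraint 3: x4 - x1 = 3; constraint 6: x1 - x4 = -3. The remaining constraints are straightforward to verify.

Satisfiable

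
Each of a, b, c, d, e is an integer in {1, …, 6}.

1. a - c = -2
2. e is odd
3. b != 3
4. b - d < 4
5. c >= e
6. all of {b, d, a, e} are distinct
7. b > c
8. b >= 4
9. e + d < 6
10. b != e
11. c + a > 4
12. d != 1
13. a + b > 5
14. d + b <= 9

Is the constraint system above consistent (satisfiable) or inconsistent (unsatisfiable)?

Satisfiable

Setting (a, b, c, d, e) = (2, 5, 4, 4, 1) satisfies everything: constraint 1: a - c = -2; constraint 4: b - d = 1; constraint 9: e + d = 5, and the others follow.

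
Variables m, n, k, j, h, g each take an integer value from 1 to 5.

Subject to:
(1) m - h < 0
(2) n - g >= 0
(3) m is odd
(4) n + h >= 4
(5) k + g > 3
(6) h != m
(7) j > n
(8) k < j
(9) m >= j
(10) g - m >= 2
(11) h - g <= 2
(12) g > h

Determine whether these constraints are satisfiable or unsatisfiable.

Unsatisfiable

Constraints 1, 2, 7, 9, and 12 give m < h, h < g, g ≤ n, n < j, j ≤ m. Chaining: m < h < g ≤ n < j ≤ m, which forces m < m — impossible.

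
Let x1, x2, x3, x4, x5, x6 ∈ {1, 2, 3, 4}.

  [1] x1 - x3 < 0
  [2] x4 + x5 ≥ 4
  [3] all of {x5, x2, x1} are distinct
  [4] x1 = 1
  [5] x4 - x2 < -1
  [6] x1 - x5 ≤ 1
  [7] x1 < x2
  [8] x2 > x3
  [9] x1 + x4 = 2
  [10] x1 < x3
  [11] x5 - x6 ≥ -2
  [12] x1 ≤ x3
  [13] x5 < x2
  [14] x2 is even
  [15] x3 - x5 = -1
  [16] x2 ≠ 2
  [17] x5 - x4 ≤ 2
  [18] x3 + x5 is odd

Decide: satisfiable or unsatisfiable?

Satisfiable

Setting (x1, x2, x3, x4, x5, x6) = (1, 4, 2, 1, 3, 4) satisfies everything: constraint 1: x1 - x3 = -1; constraint 2: x4 + x5 = 4, and the others follow.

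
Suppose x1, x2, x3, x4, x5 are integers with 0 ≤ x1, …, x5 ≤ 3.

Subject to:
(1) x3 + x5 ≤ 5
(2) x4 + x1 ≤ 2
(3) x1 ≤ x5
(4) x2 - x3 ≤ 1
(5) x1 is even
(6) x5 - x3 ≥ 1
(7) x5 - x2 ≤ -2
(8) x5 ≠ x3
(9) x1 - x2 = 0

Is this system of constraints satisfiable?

Unsatisfiable

Constraints 4, 6, and 7 give x3 − x2 ≥ -1, x2 − x5 ≥ 2, x5 − x3 ≥ 1.
Adding all 3 inequalities: the left sides telescope to 0, and the right sides sum to (-1) + 2 + 1 = 2. So 0 ≥ 2, which is false.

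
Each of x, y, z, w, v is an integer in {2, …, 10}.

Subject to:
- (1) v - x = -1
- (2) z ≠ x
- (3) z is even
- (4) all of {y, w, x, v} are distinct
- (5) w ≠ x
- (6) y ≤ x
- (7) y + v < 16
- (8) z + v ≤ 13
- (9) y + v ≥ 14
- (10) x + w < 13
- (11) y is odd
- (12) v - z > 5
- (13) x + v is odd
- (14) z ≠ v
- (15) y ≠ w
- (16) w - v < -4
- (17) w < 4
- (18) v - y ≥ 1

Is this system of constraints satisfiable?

One satisfying assignment is x = 9, y = 7, z = 2, w = 2, v = 8.
For the less obvious constraints — constraint 1: v - x = -1; constraint 7: y + v = 15 — and the others hold by inspection.

Satisfiable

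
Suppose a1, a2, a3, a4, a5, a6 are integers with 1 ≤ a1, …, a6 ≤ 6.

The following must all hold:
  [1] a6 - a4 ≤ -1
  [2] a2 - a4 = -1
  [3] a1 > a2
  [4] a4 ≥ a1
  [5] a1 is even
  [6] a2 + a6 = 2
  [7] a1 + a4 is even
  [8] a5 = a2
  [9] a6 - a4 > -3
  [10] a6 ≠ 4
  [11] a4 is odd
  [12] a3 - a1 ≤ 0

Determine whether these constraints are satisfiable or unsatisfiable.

Unsatisfiable

Constraint 5 makes a1 even and constraint 11 makes a4 odd, so a1 + a4 must be odd. Constraint 7 says a1 + a4 is even — contradiction.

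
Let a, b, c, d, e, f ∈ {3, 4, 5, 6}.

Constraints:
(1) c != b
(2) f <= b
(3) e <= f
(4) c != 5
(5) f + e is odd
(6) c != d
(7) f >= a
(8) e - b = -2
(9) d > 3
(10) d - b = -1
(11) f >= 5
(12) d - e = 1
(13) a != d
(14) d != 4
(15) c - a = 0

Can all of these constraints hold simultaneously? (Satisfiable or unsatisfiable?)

Satisfiable

The assignment a = 3, b = 6, c = 3, d = 5, e = 4, f = 5 works:
  constraint 8 holds since e - b = -2.
  constraint 10 holds since d - b = -1.
The rest check out directly.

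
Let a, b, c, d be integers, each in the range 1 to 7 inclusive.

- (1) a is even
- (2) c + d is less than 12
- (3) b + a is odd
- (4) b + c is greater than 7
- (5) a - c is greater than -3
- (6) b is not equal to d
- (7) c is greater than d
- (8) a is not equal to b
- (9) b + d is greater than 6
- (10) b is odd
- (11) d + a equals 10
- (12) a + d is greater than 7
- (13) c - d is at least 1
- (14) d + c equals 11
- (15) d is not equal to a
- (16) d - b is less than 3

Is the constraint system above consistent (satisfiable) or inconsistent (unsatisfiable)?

Satisfiable

The assignment a = 6, b = 3, c = 7, d = 4 works:
  constraint 2 holds since c + d = 11.
  constraint 4 holds since b + c = 10.
  constraint 5 holds since a - c = -1.
The rest check out directly.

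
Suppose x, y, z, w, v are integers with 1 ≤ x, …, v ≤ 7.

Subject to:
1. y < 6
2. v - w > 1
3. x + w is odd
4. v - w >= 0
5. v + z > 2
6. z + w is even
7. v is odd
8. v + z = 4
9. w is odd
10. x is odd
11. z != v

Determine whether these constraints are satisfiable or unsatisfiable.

Unsatisfiable

Constraint 10 makes x odd and constraint 9 makes w odd, so x + w must be even. Constraint 3 says x + w is odd — contradiction.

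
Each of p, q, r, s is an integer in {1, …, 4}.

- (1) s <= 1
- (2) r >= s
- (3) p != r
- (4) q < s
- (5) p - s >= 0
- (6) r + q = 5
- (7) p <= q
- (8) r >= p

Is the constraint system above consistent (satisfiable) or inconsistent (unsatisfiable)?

Unsatisfiable

Constraints 4, 5, and 7 give p ≤ q, q < s, s ≤ p. Chaining: p ≤ q < s ≤ p, which forces p < p — impossible.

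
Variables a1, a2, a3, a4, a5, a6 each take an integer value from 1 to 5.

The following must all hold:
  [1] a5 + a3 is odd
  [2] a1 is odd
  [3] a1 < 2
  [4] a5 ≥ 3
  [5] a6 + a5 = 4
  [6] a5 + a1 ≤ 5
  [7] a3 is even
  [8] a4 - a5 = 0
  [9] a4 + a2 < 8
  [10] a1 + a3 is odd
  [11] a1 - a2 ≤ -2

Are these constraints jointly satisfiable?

The assignment a1 = 1, a2 = 3, a3 = 2, a4 = 3, a5 = 3, a6 = 1 works:
  constraint 5 holds since a6 + a5 = 4.
  constraint 6 holds since a5 + a1 = 4.
The rest check out directly.

Satisfiable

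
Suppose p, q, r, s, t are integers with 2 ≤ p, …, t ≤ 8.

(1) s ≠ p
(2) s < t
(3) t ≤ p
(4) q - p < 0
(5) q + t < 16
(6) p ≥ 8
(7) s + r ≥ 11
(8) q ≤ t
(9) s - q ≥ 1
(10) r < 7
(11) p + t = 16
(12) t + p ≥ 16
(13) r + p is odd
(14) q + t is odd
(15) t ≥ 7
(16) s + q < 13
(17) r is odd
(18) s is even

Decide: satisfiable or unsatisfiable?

Take p = 8, q = 5, r = 5, s = 6, t = 8. Then constraint 4: q - p = -3; constraint 5: q + t = 13, and every other listed constraint is also met.

Satisfiable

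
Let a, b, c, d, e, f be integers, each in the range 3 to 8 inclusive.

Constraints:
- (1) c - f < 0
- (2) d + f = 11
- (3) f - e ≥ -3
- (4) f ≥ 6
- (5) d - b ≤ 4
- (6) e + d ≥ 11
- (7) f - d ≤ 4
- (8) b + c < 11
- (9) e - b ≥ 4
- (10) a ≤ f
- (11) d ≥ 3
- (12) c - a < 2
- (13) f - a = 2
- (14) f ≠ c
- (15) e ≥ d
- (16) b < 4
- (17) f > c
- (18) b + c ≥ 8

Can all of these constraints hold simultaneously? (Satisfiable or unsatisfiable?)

Take a = 5, b = 3, c = 5, d = 4, e = 7, f = 7. Then constraint 1: c - f = -2; constraint 2: d + f = 11; constraint 3: f - e = 0, and every other listed constraint is also met.

Satisfiable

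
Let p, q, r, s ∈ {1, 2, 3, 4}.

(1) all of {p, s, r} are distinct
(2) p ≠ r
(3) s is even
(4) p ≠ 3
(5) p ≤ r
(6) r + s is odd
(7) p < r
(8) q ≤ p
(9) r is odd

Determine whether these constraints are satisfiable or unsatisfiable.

Setting (p, q, r, s) = (1, 1, 3, 4) satisfies everything: constraint 1: values 1, 4, 3 are distinct; constraint 3: s = 4 is even; constraint 6: r + s = 7 is odd, and the others follow.

Satisfiable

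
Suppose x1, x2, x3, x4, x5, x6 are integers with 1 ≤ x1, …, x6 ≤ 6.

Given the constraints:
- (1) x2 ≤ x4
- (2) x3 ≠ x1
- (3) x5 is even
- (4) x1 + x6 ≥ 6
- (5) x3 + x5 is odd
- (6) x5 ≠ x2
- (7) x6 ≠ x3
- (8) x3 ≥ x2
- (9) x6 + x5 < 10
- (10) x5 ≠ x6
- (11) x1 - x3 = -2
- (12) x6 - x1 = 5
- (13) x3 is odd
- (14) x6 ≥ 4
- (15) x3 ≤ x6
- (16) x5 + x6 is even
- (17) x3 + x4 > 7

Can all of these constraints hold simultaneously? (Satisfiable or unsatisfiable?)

Satisfiable

The assignment x1 = 1, x2 = 1, x3 = 3, x4 = 6, x5 = 2, x6 = 6 works:
  constraint 4 holds since x1 + x6 = 7.
  constraint 9 holds since x6 + x5 = 8.
The rest check out directly.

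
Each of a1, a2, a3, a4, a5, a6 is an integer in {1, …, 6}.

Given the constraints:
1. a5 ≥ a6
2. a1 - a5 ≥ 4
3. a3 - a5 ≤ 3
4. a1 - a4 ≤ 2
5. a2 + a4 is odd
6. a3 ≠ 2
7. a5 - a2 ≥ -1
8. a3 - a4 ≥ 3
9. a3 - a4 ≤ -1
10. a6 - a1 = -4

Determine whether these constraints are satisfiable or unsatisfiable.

Unsatisfiable

Constraints 2, 3, 4, and 8 give a5 − a3 ≥ -3, a3 − a4 ≥ 3, a4 − a1 ≥ -2, a1 − a5 ≥ 4.
Adding all 4 inequalities: the left sides telescope to 0, and the right sides sum to (-3) + 3 + (-2) + 4 = 2. So 0 ≥ 2, which is false.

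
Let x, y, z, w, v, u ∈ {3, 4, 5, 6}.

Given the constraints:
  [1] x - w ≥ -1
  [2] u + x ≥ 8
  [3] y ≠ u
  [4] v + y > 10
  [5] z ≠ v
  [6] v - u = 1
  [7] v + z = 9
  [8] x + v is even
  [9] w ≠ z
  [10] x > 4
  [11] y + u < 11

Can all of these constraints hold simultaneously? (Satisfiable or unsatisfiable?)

Try x = 5, y = 6, z = 4, w = 3, v = 5, u = 4.
Check constraint 1: x - w = 2; constraint 2: u + x = 9; constraint 4: v + y = 11. The remaining constraints are straightforward to verify.

Satisfiable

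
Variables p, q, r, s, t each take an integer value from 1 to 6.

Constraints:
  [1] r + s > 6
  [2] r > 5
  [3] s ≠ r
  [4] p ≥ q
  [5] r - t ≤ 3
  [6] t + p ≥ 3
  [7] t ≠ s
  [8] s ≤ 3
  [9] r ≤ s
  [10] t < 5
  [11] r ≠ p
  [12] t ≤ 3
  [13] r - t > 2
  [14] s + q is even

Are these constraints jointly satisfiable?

Unsatisfiable

From constraint 2: r ≥ 6. From constraints 8 and 9: r ≤ s and s ≤ 3, so r ≤ 3. But 3 < 6, so no value of r works.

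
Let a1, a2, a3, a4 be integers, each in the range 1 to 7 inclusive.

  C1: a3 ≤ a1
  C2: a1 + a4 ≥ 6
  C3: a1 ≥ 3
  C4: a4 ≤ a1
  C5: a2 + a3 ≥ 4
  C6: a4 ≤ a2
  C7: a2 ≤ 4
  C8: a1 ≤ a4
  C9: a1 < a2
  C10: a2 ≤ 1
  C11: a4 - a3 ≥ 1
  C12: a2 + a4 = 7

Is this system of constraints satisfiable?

From constraints 3 and 8: a4 ≥ a1 and a1 ≥ 3, so a4 ≥ 3. From constraints 6 and 10: a4 ≤ a2 and a2 ≤ 1, so a4 ≤ 1. But 1 < 3, so no value of a4 works.

Unsatisfiable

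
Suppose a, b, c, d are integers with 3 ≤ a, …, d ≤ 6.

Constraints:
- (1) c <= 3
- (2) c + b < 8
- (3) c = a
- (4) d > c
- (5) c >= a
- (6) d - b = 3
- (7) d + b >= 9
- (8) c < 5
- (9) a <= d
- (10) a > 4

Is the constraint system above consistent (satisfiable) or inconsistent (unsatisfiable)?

From constraint 10: a ≥ 5. From constraints 1 and 5: a ≤ c and c ≤ 3, so a ≤ 3. But 3 < 5, so no value of a works.

Unsatisfiable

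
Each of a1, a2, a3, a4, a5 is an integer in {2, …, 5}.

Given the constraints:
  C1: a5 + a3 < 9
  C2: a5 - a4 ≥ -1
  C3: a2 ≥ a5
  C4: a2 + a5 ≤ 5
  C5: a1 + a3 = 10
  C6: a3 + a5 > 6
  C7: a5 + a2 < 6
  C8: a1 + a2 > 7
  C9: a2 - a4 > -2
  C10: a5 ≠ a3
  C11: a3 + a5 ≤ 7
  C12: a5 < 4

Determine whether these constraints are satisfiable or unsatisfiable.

Satisfiable

One satisfying assignment is a1 = 5, a2 = 3, a3 = 5, a4 = 2, a5 = 2.
For the less obvious constraints — constraint 1: a5 + a3 = 7; constraint 2: a5 - a4 = 0; constraint 4: a2 + a5 = 5 — and the others hold by inspection.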